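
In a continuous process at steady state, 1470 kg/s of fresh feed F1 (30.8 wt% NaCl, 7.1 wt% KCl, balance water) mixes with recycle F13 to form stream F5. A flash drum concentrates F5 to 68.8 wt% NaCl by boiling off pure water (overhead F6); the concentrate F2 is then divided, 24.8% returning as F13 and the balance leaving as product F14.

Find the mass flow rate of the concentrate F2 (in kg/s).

875.1 kg/s

Overall NaCl balance (none leaves overhead): NaCl in fresh feed = NaCl in product, i.e. 1470×0.308 = (1−0.248)·F2·0.688.
F2 = 452.76/(0.688×0.752) = 875.11 kg/s.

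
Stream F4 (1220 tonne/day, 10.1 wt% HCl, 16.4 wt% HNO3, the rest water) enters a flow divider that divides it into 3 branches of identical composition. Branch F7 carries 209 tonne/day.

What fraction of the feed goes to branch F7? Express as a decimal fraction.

Fraction to F7 = 209/1220 = 0.1713.

0.171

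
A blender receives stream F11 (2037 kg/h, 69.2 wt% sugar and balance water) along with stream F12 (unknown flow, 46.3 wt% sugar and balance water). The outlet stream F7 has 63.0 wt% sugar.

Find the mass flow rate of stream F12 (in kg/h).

756.3 kg/h

Let F12 be the unknown flow. Total out = 2037 + F12.
sugar balance: 1409.6 + 0.463·F12 = 0.630·(2037 + F12)
(0.463 − 0.630)·F12 = 0.630×2037 − 1409.6 = -126.29
F12 = -126.29 / -0.167 = 756.25 kg/h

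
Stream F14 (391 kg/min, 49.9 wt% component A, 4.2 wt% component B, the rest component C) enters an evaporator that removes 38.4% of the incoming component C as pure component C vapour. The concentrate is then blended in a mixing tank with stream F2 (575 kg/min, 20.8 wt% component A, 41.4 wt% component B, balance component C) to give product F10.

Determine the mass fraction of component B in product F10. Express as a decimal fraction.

Vapour removed = 0.384×0.459×391 = 68.916 kg/min; concentrate = 322.08 kg/min.
component B reaching the mixer = 16.422 (from concentrate) + 575×0.414 = 254.47 kg/min.
Product flow = 322.08 + 575 = 897.08 kg/min; component B fraction = 0.284.

0.284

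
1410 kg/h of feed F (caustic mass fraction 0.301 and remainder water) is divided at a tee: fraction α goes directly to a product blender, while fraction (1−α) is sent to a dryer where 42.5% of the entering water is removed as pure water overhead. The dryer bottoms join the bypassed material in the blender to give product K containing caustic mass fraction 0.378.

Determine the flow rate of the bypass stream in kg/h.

443.2 kg/h

All 1410×0.301 = 424.41 kg/h of caustic reaches K, so K = 424.41/0.378 = 1122.8 kg/h and vapour = 287.22 kg/h.
The evaporator receives (1−α)·1410 of feed at 0.699 water and removes 0.425 of that water:
0.425×0.699×(1−α)×1410 = 287.22
(1−α) = 287.22/418.88 = 0.6857;  α = 0.3143.
Bypass flow = 0.3143×1410 = 443.17 kg/h.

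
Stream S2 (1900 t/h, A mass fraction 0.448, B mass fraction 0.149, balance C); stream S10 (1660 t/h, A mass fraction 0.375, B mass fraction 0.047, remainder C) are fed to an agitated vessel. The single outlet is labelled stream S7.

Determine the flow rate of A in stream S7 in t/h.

1474 t/h

A out = A in = 1900×0.448 + 1660×0.375 = 1473.7 t/h.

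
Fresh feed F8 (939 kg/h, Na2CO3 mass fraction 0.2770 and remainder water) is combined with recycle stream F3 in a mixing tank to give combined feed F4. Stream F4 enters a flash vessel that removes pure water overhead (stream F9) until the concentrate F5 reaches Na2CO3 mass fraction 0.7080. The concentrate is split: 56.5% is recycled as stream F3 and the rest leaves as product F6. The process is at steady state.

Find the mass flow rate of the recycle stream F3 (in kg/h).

Overall Na2CO3 balance (none leaves overhead): Na2CO3 in fresh feed = Na2CO3 in product, i.e. 939×0.277 = (1−0.565)·F5·0.708.
F5 = 260.1/(0.708×0.435) = 844.55 kg/h.
Recycle F3 = 0.565×844.55 = 477.17 kg/h.

477.2 kg/h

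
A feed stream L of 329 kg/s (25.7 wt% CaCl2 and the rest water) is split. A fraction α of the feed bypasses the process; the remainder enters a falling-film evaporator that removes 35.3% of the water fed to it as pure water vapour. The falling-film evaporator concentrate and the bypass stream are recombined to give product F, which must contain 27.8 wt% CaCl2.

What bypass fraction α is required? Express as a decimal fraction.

0.712

All 329×0.257 = 84.553 kg/s of CaCl2 reaches F, so F = 84.553/0.278 = 304.15 kg/s and vapour = 24.853 kg/s.
The evaporator receives (1−α)·329 of feed at 0.743 water and removes 0.353 of that water:
0.353×0.743×(1−α)×329 = 24.853
(1−α) = 24.853/86.29 = 0.2880;  α = 0.7120.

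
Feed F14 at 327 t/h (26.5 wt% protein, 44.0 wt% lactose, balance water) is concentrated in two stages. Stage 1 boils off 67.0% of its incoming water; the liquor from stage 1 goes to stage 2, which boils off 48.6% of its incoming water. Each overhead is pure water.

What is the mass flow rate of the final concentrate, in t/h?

water in feed = 327×0.295 = 96.465 t/h.
After stage 1: water left = (1−0.670)×96.465 = 31.833; stream total = 262.37 t/h.
After stage 2: water left = (1−0.486)×31.833 = 16.362; final concentrate = 246.9 t/h.

246.9 t/h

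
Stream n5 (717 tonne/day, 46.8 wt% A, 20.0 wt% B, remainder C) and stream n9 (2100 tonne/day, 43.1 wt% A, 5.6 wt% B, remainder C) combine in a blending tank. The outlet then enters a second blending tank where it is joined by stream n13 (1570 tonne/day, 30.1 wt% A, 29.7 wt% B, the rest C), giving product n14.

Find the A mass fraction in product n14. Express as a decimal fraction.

Overall, product flow = 4387 tonne/day.
A in = 717×0.468 + 2100×0.431 + 1570×0.301 = 1713.2 tonne/day.
A fraction in n14 = 0.3905.

0.3905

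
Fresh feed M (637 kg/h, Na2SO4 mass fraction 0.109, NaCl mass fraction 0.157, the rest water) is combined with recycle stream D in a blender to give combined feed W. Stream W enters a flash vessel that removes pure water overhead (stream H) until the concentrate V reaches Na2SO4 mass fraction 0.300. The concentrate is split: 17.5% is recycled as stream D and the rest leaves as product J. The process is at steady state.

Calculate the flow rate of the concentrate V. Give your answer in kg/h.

Overall Na2SO4 balance (none leaves overhead): Na2SO4 in fresh feed = Na2SO4 in product, i.e. 637×0.109 = (1−0.175)·V·0.300.
V = 69.433/(0.300×0.825) = 280.54 kg/h.

280.5 kg/h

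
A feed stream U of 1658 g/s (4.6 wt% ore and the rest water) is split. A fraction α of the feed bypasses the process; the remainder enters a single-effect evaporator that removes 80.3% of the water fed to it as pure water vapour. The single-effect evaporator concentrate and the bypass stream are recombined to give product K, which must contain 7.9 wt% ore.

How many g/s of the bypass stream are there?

753.9 g/s

All 1658×0.046 = 76.268 g/s of ore reaches K, so K = 76.268/0.079 = 965.42 g/s and vapour = 692.58 g/s.
The evaporator receives (1−α)·1658 of feed at 0.954 water and removes 0.803 of that water:
0.803×0.954×(1−α)×1658 = 692.58
(1−α) = 692.58/1270.1 = 0.5453;  α = 0.4547.
Bypass flow = 0.4547×1658 = 753.92 g/s.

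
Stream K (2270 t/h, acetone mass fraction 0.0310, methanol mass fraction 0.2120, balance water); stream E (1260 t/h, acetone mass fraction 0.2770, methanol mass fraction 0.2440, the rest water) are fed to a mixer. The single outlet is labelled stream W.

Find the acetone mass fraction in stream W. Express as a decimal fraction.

0.1188

Total flow out = 2270 + 1260 = 3530 t/h.
acetone in = 2270×0.031 + 1260×0.277 = 419.39 t/h.
acetone mass fraction in W = 419.39/3530 = 0.1188.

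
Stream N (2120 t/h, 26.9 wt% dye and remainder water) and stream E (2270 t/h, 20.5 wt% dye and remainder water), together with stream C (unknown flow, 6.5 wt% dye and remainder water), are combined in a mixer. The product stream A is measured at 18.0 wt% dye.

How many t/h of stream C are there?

2134 t/h

Let C be the unknown flow. Total out = 4390 + C.
dye balance: 1035.6 + 0.065·C = 0.180·(4390 + C)
(0.065 − 0.180)·C = 0.180×4390 − 1035.6 = -245.43
C = -245.43 / -0.115 = 2134.2 t/h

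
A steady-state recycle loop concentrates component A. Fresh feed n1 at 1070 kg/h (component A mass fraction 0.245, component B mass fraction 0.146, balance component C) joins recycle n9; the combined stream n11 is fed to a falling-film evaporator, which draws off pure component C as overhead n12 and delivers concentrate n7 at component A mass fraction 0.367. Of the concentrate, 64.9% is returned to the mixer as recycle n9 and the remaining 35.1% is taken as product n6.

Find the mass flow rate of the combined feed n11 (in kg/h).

2391 kg/h

Overall component A balance (none leaves overhead): component A in fresh feed = component A in product, i.e. 1070×0.245 = (1−0.649)·n7·0.367.
n7 = 262.15/(0.367×0.351) = 2035.1 kg/h.
Recycle n9 = 0.649×2035.1 = 1320.8 kg/h.
Combined feed n11 = 1070 + 1320.8 = 2390.8 kg/h.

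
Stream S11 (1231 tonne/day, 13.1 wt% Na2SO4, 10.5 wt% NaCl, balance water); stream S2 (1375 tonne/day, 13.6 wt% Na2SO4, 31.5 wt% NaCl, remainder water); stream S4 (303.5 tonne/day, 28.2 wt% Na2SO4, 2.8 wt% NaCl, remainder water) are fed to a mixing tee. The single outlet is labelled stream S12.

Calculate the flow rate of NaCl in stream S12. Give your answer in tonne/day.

570.9 tonne/day

NaCl out = NaCl in = 1231×0.105 + 1375×0.315 + 303.5×0.028 = 570.88 tonne/day.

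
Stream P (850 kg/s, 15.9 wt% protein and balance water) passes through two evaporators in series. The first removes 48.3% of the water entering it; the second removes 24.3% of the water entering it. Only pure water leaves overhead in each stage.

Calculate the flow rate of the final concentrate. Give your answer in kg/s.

water in feed = 850×0.841 = 714.85 kg/s.
After stage 1: water left = (1−0.483)×714.85 = 369.58; stream total = 504.73 kg/s.
After stage 2: water left = (1−0.243)×369.58 = 279.77; final concentrate = 414.92 kg/s.

414.9 kg/s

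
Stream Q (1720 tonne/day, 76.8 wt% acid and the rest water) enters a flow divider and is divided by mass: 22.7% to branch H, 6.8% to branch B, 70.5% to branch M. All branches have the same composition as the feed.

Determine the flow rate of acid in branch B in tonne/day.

89.83 tonne/day

Branch B total = 0.068×1720 = 116.96 tonne/day.
acid in B = 0.768×116.96 = 89.825 tonne/day.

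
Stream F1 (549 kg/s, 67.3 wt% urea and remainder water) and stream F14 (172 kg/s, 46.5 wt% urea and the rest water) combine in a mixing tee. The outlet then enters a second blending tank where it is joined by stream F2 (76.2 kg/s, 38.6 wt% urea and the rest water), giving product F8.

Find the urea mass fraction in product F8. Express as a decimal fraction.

Overall, product flow = 797.2 kg/s.
urea in = 549×0.673 + 172×0.465 + 76.2×0.386 = 478.87 kg/s.
urea fraction in F8 = 0.601.

0.601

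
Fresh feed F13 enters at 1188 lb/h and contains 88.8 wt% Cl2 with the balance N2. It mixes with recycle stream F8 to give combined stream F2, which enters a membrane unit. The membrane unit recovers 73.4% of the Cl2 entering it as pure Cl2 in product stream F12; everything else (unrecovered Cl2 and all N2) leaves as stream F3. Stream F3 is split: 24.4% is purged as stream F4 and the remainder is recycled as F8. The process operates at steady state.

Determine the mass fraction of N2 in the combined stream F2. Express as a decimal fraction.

0.292

N2 enters only via F13 and leaves only via the purge: 1188×0.112 = 0.244×(N2 in F3), and the membrane unit passes all N2, so N2 in F2 = N2 in F3 = 545.31 lb/h.
Cl2 in F2: m_A = 1188×0.888 + (1−0.244)·(1−0.734)·m_A, so m_A = 1054.9/0.7989 = 1320.5 lb/h.
F2 = 1320.5 + 545.31 = 1865.8 lb/h.
N2 fraction in F2 = 545.31/1865.8 = 0.292.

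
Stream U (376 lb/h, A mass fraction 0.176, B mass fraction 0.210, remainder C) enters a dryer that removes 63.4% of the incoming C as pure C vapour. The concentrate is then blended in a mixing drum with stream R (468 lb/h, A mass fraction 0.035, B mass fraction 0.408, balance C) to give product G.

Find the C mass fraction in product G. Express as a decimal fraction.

Vapour removed = 0.634×0.614×376 = 146.37 lb/h; concentrate = 229.63 lb/h.
C reaching the mixer = 84.496 (from concentrate) + 468×0.557 = 345.17 lb/h.
Product flow = 229.63 + 468 = 697.63 lb/h; C fraction = 0.495.

0.495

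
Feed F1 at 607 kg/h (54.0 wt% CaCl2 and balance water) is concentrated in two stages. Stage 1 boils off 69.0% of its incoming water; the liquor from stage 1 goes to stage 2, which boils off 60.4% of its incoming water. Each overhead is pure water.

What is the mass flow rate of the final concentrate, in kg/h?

water in feed = 607×0.460 = 279.22 kg/h.
After stage 1: water left = (1−0.690)×279.22 = 86.558; stream total = 414.34 kg/h.
After stage 2: water left = (1−0.604)×86.558 = 34.277; final concentrate = 362.06 kg/h.

362.1 kg/h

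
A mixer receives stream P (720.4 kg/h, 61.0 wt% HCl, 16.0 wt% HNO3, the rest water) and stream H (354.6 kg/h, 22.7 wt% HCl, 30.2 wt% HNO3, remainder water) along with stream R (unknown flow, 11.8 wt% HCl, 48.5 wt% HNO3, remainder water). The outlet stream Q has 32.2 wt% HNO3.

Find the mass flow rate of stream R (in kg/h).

Let R be the unknown flow. Total out = 1075 + R.
HNO3 balance: 222.35 + 0.485·R = 0.322·(1075 + R)
(0.485 − 0.322)·R = 0.322×1075 − 222.35 = 123.8
R = 123.8 / 0.163 = 759.49 kg/h

759.5 kg/h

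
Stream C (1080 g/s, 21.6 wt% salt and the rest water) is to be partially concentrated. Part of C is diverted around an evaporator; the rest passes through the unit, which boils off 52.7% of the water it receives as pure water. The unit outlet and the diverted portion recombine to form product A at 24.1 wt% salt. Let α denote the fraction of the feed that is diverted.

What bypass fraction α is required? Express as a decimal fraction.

0.749

All 1080×0.216 = 233.28 g/s of salt reaches A, so A = 233.28/0.241 = 967.97 g/s and vapour = 112.03 g/s.
The evaporator receives (1−α)·1080 of feed at 0.784 water and removes 0.527 of that water:
0.527×0.784×(1−α)×1080 = 112.03
(1−α) = 112.03/446.22 = 0.2511;  α = 0.7489.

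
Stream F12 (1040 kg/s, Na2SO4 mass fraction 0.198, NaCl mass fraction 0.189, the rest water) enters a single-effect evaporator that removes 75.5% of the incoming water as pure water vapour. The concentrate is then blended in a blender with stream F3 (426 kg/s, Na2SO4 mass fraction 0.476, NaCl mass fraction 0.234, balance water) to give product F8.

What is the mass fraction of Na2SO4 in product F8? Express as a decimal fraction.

0.415

Vapour removed = 0.755×0.613×1040 = 481.33 kg/s; concentrate = 558.67 kg/s.
Na2SO4 reaching the mixer = 205.92 (from concentrate) + 426×0.476 = 408.7 kg/s.
Product flow = 558.67 + 426 = 984.67 kg/s; Na2SO4 fraction = 0.415.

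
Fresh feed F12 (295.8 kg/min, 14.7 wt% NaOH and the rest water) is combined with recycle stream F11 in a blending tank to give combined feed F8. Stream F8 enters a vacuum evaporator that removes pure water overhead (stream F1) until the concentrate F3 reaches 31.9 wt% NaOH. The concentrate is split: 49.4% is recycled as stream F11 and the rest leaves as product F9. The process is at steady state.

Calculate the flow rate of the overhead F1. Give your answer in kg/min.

Overall NaOH balance (none leaves overhead): NaOH in fresh feed = NaOH in product, i.e. 295.8×0.147 = (1−0.494)·F3·0.319.
F3 = 43.483/(0.319×0.506) = 269.39 kg/min.
Recycle F11 = 0.494×269.39 = 133.08 kg/min.
Combined feed F8 = 295.8 + 133.08 = 428.88 kg/min.
Overhead F1 = F8 − F3 = 428.88 − 269.39 = 159.49 kg/min.

159.5 kg/min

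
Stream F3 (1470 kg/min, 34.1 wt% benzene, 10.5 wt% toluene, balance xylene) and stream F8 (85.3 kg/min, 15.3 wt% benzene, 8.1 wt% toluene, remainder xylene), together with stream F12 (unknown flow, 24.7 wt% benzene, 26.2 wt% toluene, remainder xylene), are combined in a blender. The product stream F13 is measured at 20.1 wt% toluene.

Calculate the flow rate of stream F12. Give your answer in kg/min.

2481 kg/min

Let F12 be the unknown flow. Total out = 1555.3 + F12.
toluene balance: 161.26 + 0.262·F12 = 0.201·(1555.3 + F12)
(0.262 − 0.201)·F12 = 0.201×1555.3 − 161.26 = 151.36
F12 = 151.36 / 0.061 = 2481.2 kg/min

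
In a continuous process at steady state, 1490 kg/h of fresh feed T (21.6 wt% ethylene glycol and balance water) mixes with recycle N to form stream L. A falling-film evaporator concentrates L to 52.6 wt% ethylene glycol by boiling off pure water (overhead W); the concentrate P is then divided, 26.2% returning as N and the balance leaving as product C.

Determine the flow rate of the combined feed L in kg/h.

Overall ethylene glycol balance (none leaves overhead): ethylene glycol in fresh feed = ethylene glycol in product, i.e. 1490×0.216 = (1−0.262)·P·0.526.
P = 321.84/(0.526×0.738) = 829.08 kg/h.
Recycle N = 0.262×829.08 = 217.22 kg/h.
Combined feed L = 1490 + 217.22 = 1707.2 kg/h.

1707 kg/h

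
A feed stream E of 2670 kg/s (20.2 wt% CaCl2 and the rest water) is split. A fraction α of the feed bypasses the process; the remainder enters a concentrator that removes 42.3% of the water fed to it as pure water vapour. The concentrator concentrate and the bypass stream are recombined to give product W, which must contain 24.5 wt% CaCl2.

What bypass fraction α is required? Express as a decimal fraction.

0.480

All 2670×0.202 = 539.34 kg/s of CaCl2 reaches W, so W = 539.34/0.245 = 2201.4 kg/s and vapour = 468.61 kg/s.
The evaporator receives (1−α)·2670 of feed at 0.798 water and removes 0.423 of that water:
0.423×0.798×(1−α)×2670 = 468.61
(1−α) = 468.61/901.27 = 0.5199;  α = 0.4801.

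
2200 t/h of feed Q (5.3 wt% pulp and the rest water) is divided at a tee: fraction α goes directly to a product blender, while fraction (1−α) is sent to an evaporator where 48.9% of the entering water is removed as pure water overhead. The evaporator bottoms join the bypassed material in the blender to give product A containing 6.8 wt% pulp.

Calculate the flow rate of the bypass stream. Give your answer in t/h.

1152 t/h

All 2200×0.053 = 116.6 t/h of pulp reaches A, so A = 116.6/0.068 = 1714.7 t/h and vapour = 485.29 t/h.
The evaporator receives (1−α)·2200 of feed at 0.947 water and removes 0.489 of that water:
0.489×0.947×(1−α)×2200 = 485.29
(1−α) = 485.29/1018.8 = 0.4763;  α = 0.5237.
Bypass flow = 0.5237×2200 = 1152 t/h.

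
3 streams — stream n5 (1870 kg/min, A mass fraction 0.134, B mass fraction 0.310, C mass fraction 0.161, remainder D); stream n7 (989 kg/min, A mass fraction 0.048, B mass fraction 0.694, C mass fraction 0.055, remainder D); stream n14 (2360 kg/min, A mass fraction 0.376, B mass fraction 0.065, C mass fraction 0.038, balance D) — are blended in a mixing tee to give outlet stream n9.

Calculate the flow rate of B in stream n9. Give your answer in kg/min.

B out = B in = 1870×0.310 + 989×0.694 + 2360×0.065 = 1419.5 kg/min.

1419 kg/min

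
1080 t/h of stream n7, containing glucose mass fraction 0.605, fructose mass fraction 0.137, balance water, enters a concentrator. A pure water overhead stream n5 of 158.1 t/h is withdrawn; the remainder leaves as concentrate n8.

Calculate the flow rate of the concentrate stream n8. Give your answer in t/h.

Concentrate = 1080 − 158.1 = 921.9 t/h.

921.9 t/h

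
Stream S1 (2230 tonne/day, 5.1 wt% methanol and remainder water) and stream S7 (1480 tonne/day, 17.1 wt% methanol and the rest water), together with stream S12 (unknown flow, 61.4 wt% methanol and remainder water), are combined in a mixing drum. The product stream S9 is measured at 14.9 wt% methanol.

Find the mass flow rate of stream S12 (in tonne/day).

Let S12 be the unknown flow. Total out = 3710 + S12.
methanol balance: 366.81 + 0.614·S12 = 0.149·(3710 + S12)
(0.614 − 0.149)·S12 = 0.149×3710 − 366.81 = 185.98
S12 = 185.98 / 0.465 = 399.96 tonne/day

400 tonne/day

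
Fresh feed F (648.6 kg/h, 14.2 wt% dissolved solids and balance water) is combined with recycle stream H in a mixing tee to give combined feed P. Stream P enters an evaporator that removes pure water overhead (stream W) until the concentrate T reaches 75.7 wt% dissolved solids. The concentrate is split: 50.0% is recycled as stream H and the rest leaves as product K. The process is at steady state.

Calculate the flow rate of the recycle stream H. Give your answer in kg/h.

Overall dissolved solids balance (none leaves overhead): dissolved solids in fresh feed = dissolved solids in product, i.e. 648.6×0.142 = (1−0.500)·T·0.757.
T = 92.101/(0.757×0.500) = 243.33 kg/h.
Recycle H = 0.500×243.33 = 121.67 kg/h.

121.7 kg/h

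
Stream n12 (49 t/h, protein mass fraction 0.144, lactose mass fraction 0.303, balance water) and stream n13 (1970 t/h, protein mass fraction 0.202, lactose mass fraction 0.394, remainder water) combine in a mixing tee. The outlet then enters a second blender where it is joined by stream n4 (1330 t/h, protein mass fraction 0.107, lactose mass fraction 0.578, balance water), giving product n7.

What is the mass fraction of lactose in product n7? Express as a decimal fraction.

0.466

Overall, product flow = 3349 t/h.
lactose in = 49×0.303 + 1970×0.394 + 1330×0.578 = 1559.8 t/h.
lactose fraction in n7 = 0.466.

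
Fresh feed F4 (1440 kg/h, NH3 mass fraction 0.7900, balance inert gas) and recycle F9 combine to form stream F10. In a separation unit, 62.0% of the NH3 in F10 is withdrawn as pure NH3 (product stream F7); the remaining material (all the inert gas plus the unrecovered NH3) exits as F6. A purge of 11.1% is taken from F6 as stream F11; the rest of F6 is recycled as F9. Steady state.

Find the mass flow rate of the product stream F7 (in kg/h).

NH3 in F10: m_A = 1440×0.790 + (1−0.111)·(1−0.620)·m_A, so m_A = 1137.6/0.6622 = 1718 kg/h.
Product F7 = 0.620×1718 = 1065.1 kg/h.

1065 kg/h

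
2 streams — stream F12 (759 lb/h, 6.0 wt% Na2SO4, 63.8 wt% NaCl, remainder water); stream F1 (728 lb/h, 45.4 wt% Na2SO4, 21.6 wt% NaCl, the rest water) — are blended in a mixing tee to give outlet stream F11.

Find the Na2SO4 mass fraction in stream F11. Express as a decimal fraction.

Total flow out = 759 + 728 = 1487 lb/h.
Na2SO4 in = 759×0.060 + 728×0.454 = 376.05 lb/h.
Na2SO4 mass fraction in F11 = 376.05/1487 = 0.253.

0.253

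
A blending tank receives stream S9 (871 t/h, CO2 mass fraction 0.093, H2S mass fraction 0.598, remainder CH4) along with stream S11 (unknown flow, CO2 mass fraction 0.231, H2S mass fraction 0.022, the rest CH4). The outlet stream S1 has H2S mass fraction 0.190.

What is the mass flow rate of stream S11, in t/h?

2115 t/h

Let S11 be the unknown flow. Total out = 871 + S11.
H2S balance: 520.86 + 0.022·S11 = 0.190·(871 + S11)
(0.022 − 0.190)·S11 = 0.190×871 − 520.86 = -355.37
S11 = -355.37 / -0.168 = 2115.3 t/h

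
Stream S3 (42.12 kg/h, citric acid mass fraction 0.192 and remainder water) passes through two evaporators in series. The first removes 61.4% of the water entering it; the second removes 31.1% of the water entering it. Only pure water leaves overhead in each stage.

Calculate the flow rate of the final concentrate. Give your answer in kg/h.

17.14 kg/h

water in feed = 42.12×0.808 = 34.033 kg/h.
After stage 1: water left = (1−0.614)×34.033 = 13.137; stream total = 21.224 kg/h.
After stage 2: water left = (1−0.311)×13.137 = 9.0512; final concentrate = 17.138 kg/h.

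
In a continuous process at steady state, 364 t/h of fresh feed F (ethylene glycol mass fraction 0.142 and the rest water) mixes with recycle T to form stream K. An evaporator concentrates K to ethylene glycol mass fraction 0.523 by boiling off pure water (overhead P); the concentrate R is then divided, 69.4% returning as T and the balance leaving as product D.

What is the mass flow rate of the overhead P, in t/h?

265.2 t/h

Overall ethylene glycol balance (none leaves overhead): ethylene glycol in fresh feed = ethylene glycol in product, i.e. 364×0.142 = (1−0.694)·R·0.523.
R = 51.688/(0.523×0.306) = 322.97 t/h.
Recycle T = 0.694×322.97 = 224.14 t/h.
Combined feed K = 364 + 224.14 = 588.14 t/h.
Overhead P = K − R = 588.14 − 322.97 = 265.17 t/h.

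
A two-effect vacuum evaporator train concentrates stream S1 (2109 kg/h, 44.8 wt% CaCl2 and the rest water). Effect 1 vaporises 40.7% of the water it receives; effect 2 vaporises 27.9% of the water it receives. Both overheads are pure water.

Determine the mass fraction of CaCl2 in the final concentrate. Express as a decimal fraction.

water in feed = 2109×0.552 = 1164.2 kg/h.
After stage 1: water left = (1−0.407)×1164.2 = 690.35; stream total = 1635.2 kg/h.
After stage 2: water left = (1−0.279)×690.35 = 497.74; final concentrate = 1442.6 kg/h.
CaCl2 fraction = 944.83/1442.6 = 0.6550.

0.6550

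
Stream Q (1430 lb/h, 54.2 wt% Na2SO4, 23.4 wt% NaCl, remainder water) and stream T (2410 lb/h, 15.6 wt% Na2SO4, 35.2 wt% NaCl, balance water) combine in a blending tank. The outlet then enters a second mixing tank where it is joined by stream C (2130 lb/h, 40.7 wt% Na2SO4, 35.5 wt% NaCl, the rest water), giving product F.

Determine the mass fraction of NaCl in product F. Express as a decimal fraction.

0.3248

Overall, product flow = 5970 lb/h.
NaCl in = 1430×0.234 + 2410×0.352 + 2130×0.355 = 1939.1 lb/h.
NaCl fraction in F = 0.3248.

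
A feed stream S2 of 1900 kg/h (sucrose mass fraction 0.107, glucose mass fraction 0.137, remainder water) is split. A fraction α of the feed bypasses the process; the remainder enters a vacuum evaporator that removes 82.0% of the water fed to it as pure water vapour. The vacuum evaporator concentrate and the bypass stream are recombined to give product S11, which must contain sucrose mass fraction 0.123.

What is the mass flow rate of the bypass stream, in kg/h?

1501 kg/h

All 1900×0.107 = 203.3 kg/h of sucrose reaches S11, so S11 = 203.3/0.123 = 1652.8 kg/h and vapour = 247.15 kg/h.
The evaporator receives (1−α)·1900 of feed at 0.756 water and removes 0.820 of that water:
0.820×0.756×(1−α)×1900 = 247.15
(1−α) = 247.15/1177.8 = 0.2098;  α = 0.7902.
Bypass flow = 0.7902×1900 = 1501.3 kg/h.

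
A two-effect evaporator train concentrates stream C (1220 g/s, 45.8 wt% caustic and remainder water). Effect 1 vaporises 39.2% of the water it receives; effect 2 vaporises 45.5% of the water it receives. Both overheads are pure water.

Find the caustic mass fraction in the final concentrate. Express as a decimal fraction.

water in feed = 1220×0.542 = 661.24 g/s.
After stage 1: water left = (1−0.392)×661.24 = 402.03; stream total = 960.79 g/s.
After stage 2: water left = (1−0.455)×402.03 = 219.11; final concentrate = 777.87 g/s.
caustic fraction = 558.76/777.87 = 0.718.

0.718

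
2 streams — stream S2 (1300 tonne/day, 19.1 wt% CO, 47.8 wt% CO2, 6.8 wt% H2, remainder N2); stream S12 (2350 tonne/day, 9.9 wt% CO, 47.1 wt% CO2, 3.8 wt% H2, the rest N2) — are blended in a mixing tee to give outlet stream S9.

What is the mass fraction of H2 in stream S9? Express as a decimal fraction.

0.0487

Total flow out = 1300 + 2350 = 3650 tonne/day.
H2 in = 1300×0.068 + 2350×0.038 = 177.7 tonne/day.
H2 mass fraction in S9 = 177.7/3650 = 0.0487.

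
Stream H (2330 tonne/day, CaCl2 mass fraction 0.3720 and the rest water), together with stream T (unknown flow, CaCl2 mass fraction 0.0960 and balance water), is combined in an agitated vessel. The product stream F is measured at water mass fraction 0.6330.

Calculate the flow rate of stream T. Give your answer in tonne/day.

42.99 tonne/day

Let T be the unknown flow. Total out = 2330 + T.
water balance: 1463.2 + 0.904·T = 0.633·(2330 + T)
(0.904 − 0.633)·T = 0.633×2330 − 1463.2 = 11.65
T = 11.65 / 0.271 = 42.989 tonne/day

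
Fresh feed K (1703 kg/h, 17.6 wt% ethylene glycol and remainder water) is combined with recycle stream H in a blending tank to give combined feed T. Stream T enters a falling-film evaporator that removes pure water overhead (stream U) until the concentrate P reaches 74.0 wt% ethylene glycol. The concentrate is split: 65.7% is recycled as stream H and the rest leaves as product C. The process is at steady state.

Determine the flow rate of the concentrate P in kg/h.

Overall ethylene glycol balance (none leaves overhead): ethylene glycol in fresh feed = ethylene glycol in product, i.e. 1703×0.176 = (1−0.657)·P·0.740.
P = 299.73/(0.740×0.343) = 1180.9 kg/h.

1181 kg/h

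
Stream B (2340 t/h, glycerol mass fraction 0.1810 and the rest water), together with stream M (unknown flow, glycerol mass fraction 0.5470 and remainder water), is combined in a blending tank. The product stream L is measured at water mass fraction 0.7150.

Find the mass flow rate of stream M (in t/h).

Let M be the unknown flow. Total out = 2340 + M.
water balance: 1916.5 + 0.453·M = 0.715·(2340 + M)
(0.453 − 0.715)·M = 0.715×2340 − 1916.5 = -243.36
M = -243.36 / -0.262 = 928.85 t/h

928.9 t/h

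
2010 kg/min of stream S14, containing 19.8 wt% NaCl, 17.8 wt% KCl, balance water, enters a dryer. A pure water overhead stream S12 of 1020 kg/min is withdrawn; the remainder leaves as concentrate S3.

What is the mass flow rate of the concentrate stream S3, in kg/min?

Concentrate = 2010 − 1020 = 990 kg/min.

990 kg/min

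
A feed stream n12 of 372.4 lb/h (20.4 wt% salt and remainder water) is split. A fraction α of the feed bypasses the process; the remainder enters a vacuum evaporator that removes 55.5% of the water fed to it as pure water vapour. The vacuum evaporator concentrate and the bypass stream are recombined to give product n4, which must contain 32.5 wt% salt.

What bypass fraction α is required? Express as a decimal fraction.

0.157

All 372.4×0.204 = 75.97 lb/h of salt reaches n4, so n4 = 75.97/0.325 = 233.75 lb/h and vapour = 138.65 lb/h.
The evaporator receives (1−α)·372.4 of feed at 0.796 water and removes 0.555 of that water:
0.555×0.796×(1−α)×372.4 = 138.65
(1−α) = 138.65/164.52 = 0.8427;  α = 0.1573.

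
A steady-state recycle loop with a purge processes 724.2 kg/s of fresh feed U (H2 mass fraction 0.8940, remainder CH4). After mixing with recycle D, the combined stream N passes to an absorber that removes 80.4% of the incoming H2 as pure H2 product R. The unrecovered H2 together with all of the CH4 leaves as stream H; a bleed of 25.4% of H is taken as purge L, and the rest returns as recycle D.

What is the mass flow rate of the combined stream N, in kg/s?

1061 kg/s

CH4 enters only via U and leaves only via the purge: 724.2×0.106 = 0.254×(CH4 in H), and the absorber passes all CH4, so CH4 in N = CH4 in H = 302.23 kg/s.
H2 in N: m_A = 724.2×0.894 + (1−0.254)·(1−0.804)·m_A, so m_A = 647.43/0.8538 = 758.31 kg/s.
N = 758.31 + 302.23 = 1060.5 kg/s.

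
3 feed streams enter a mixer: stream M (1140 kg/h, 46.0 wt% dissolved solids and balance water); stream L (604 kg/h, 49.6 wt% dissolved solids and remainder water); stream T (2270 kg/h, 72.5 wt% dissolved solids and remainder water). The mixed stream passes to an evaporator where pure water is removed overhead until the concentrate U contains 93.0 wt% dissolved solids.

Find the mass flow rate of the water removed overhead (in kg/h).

1358 kg/h

dissolved solids entering = 1140×0.460 + 604×0.496 + 2270×0.725 = 2469.7 kg/h.
All dissolved solids reports to U, so U = 2469.7/0.930 = 2655.6 kg/h.
Total feed = 4014 kg/h; overhead = 4014 − 2655.6 = 1358.4 kg/h.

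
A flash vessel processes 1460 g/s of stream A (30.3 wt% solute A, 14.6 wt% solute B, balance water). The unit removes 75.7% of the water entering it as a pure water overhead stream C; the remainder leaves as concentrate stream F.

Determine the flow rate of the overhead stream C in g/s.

609 g/s

water entering = 1460×0.551 = 804.46 g/s; overhead removed = 0.757×804.46 = 608.98 g/s.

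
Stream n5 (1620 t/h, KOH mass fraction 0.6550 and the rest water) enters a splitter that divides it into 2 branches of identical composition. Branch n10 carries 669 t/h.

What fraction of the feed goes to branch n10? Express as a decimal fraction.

Fraction to n10 = 669/1620 = 0.4130.

0.413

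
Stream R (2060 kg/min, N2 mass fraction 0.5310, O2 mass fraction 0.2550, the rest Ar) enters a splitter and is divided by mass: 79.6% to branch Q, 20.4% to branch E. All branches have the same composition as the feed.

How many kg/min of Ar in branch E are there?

Branch E total = 0.204×2060 = 420.24 kg/min.
Ar in E = 0.214×420.24 = 89.931 kg/min.

89.93 kg/min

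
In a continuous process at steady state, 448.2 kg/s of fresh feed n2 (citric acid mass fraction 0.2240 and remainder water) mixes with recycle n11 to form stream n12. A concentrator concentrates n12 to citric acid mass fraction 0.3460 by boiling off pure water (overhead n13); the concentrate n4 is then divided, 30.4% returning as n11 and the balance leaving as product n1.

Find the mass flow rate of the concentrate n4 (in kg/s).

416.9 kg/s

Overall citric acid balance (none leaves overhead): citric acid in fresh feed = citric acid in product, i.e. 448.2×0.224 = (1−0.304)·n4·0.346.
n4 = 100.4/(0.346×0.696) = 416.9 kg/s.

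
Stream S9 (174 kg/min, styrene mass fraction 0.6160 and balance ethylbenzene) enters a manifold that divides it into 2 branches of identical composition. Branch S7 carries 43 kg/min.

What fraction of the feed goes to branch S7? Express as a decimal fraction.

Fraction to S7 = 43/174 = 0.2471.

0.247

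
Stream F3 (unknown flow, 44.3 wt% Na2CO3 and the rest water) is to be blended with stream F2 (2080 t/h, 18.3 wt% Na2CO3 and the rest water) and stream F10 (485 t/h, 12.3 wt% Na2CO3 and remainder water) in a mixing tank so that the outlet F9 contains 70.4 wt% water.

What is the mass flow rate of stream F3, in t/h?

2170 t/h

Let F3 be the unknown flow. Total out = 2565 + F3.
water balance: 2124.7 + 0.557·F3 = 0.704·(2565 + F3)
(0.557 − 0.704)·F3 = 0.704×2565 − 2124.7 = -318.94
F3 = -318.94 / -0.147 = 2169.7 t/h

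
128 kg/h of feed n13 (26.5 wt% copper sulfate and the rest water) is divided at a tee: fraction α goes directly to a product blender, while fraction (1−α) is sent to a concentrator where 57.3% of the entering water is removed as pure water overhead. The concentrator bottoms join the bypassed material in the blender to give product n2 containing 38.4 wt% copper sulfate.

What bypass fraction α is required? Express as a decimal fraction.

All 128×0.265 = 33.92 kg/h of copper sulfate reaches n2, so n2 = 33.92/0.384 = 88.333 kg/h and vapour = 39.667 kg/h.
The evaporator receives (1−α)·128 of feed at 0.735 water and removes 0.573 of that water:
0.573×0.735×(1−α)×128 = 39.667
(1−α) = 39.667/53.908 = 0.7358;  α = 0.2642.

0.264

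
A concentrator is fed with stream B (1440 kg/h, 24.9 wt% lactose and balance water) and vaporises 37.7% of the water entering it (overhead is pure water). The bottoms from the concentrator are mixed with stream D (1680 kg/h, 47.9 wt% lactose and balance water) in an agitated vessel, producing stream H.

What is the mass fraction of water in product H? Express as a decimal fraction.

0.571

Vapour removed = 0.377×0.751×1440 = 407.7 kg/h; concentrate = 1032.3 kg/h.
water reaching the mixer = 673.74 (from concentrate) + 1680×0.521 = 1549 kg/h.
Product flow = 1032.3 + 1680 = 2712.3 kg/h; water fraction = 0.571.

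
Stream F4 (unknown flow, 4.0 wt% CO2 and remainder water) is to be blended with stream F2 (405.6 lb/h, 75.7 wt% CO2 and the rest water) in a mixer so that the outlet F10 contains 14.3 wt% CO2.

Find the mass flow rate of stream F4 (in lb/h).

Let F4 be the unknown flow. Total out = 405.6 + F4.
CO2 balance: 307.04 + 0.040·F4 = 0.143·(405.6 + F4)
(0.040 − 0.143)·F4 = 0.143×405.6 − 307.04 = -249.04
F4 = -249.04 / -0.103 = 2417.8 lb/h

2418 lb/h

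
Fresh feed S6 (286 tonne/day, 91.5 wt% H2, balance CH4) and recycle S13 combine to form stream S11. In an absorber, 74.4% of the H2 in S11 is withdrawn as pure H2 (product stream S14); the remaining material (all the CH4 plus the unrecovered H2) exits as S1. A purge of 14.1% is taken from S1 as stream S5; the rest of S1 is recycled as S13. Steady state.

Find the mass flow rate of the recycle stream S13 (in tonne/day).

221.9 tonne/day

CH4 enters only via S6 and leaves only via the purge: 286×0.085 = 0.141×(CH4 in S1), and the absorber passes all CH4, so CH4 in S11 = CH4 in S1 = 172.41 tonne/day.
H2 in S11: m_A = 286×0.915 + (1−0.141)·(1−0.744)·m_A, so m_A = 261.69/0.7801 = 335.46 tonne/day.
S1 = (1−0.744)×335.46 + 172.41 = 258.29 tonne/day.
Recycle S13 = (1−0.141)×258.29 = 221.87 tonne/day.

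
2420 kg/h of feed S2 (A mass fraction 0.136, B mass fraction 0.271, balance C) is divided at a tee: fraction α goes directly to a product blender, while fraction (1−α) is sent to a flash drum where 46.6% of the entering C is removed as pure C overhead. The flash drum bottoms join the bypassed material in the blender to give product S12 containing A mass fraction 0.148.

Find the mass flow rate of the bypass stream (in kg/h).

All 2420×0.136 = 329.12 kg/h of A reaches S12, so S12 = 329.12/0.148 = 2223.8 kg/h and vapour = 196.22 kg/h.
The evaporator receives (1−α)·2420 of feed at 0.593 C and removes 0.466 of that C:
0.466×0.593×(1−α)×2420 = 196.22
(1−α) = 196.22/668.74 = 0.2934;  α = 0.7066.
Bypass flow = 0.7066×2420 = 1709.9 kg/h.

1710 kg/h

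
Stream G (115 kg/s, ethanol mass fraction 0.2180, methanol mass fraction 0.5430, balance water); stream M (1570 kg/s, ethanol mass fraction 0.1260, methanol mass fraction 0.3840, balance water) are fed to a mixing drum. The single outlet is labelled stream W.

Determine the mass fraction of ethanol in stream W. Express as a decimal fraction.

0.1323

Total flow out = 115 + 1570 = 1685 kg/s.
ethanol in = 115×0.218 + 1570×0.126 = 222.89 kg/s.
ethanol mass fraction in W = 222.89/1685 = 0.1323.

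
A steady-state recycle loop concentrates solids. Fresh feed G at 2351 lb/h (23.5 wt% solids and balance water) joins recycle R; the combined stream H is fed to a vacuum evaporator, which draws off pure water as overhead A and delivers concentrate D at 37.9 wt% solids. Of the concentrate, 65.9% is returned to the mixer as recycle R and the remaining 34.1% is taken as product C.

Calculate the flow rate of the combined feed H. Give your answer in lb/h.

Overall solids balance (none leaves overhead): solids in fresh feed = solids in product, i.e. 2351×0.235 = (1−0.659)·D·0.379.
D = 552.49/(0.379×0.341) = 4274.9 lb/h.
Recycle R = 0.659×4274.9 = 2817.2 lb/h.
Combined feed H = 2351 + 2817.2 = 5168.2 lb/h.

5168 lb/h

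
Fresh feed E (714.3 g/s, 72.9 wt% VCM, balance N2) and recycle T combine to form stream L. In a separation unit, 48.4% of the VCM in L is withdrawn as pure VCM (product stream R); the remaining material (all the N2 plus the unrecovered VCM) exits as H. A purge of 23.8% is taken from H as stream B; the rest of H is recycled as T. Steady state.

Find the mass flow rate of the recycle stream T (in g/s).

957.2 g/s

N2 enters only via E and leaves only via the purge: 714.3×0.271 = 0.238×(N2 in H), and the separation unit passes all N2, so N2 in L = N2 in H = 813.34 g/s.
VCM in L: m_A = 714.3×0.729 + (1−0.238)·(1−0.484)·m_A, so m_A = 520.72/0.6068 = 858.14 g/s.
H = (1−0.484)×858.14 + 813.34 = 1256.1 g/s.
Recycle T = (1−0.238)×1256.1 = 957.18 g/s.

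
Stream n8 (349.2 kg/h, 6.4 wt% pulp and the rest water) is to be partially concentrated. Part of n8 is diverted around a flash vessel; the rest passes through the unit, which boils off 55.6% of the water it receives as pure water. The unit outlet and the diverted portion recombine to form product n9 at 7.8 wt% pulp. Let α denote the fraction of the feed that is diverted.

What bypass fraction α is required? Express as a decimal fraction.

All 349.2×0.064 = 22.349 kg/h of pulp reaches n9, so n9 = 22.349/0.078 = 286.52 kg/h and vapour = 62.677 kg/h.
The evaporator receives (1−α)·349.2 of feed at 0.936 water and removes 0.556 of that water:
0.556×0.936×(1−α)×349.2 = 62.677
(1−α) = 62.677/181.73 = 0.3449;  α = 0.6551.

0.655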